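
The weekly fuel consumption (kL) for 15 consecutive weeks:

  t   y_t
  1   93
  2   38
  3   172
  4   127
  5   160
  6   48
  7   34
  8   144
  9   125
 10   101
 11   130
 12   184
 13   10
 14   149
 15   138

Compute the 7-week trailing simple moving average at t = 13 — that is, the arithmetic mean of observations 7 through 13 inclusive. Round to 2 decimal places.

Sum of periods 7–13: 34 + 144 + 125 + 101 + 130 + 184 + 10 = 728
Divide by 7: 728 / 7 = 104.00

104.00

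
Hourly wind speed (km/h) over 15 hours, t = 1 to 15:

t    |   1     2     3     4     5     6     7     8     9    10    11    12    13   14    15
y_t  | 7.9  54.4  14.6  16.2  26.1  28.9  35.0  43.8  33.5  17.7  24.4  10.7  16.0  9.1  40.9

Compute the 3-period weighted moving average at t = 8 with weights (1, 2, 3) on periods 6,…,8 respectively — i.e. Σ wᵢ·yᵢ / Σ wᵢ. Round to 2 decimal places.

38.38

Weighted sum: 1·28.9 + 2·35.0 + 3·43.8 = 28.9 + 70.0 + 131.4 = 230.3
Weight total: 1 + 2 + 3 = 6
WMA = 230.3 / 6 = 38.38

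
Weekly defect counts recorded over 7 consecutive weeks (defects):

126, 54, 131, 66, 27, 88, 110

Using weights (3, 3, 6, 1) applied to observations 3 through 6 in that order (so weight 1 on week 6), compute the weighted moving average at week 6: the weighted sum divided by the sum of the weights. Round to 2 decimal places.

64.69

Weighted sum: 3·131 + 3·66 + 6·27 + 1·88 = 393 + 198 + 162 + 88 = 841
Weight total: 3 + 3 + 6 + 1 = 13
WMA = 841 / 13 = 64.69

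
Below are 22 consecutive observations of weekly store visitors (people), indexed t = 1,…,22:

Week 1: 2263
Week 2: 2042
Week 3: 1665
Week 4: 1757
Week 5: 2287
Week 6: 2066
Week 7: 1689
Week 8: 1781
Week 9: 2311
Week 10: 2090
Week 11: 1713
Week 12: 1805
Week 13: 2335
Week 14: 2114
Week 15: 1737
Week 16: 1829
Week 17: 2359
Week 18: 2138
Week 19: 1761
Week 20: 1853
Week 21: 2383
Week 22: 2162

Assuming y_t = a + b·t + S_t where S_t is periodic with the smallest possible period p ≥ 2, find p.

4

First differences y_{t+1} − y_t: -221, -377, 92, 530, -221, -377, 92, 530, -221, -377, …
The difference pattern repeats every 4 terms and not for any smaller step, so p = 4.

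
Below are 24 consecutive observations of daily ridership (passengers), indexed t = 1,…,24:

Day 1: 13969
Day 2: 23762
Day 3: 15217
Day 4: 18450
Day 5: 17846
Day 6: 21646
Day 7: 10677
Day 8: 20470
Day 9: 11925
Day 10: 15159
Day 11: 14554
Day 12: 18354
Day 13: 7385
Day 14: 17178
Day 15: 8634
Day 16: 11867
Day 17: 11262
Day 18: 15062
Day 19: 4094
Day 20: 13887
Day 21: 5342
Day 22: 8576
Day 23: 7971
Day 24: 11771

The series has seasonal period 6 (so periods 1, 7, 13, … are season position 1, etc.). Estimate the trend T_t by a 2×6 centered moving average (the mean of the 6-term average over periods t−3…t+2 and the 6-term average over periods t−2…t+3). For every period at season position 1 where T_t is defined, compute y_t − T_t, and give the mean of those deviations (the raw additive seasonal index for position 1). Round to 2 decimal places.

-5884.39

Season position 1 occurs at t = 7, 13, 19 (where T_t is defined).
t=7: T_7 = 16561.4167; y_7 − T_7 = 10677 − 16561.4167 = -5884.4167
t=13: T_13 = 13269.6667; y_13 − T_13 = 7385 − 13269.6667 = -5884.6667
t=19: T_19 = 9978.0833; y_19 − T_19 = 4094 − 9978.0833 = -5884.0833
Mean deviation: (-5884.4167 + -5884.6667 + -5884.0833) / 3 = -5884.39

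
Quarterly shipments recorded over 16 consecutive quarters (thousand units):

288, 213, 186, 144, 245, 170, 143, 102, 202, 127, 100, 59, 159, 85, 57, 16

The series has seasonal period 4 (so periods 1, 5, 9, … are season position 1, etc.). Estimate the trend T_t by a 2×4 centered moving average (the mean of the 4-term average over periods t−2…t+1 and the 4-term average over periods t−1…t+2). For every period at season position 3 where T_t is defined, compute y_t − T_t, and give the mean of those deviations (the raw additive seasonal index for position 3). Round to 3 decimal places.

Season position 3 occurs at t = 3, 7, 11 (where T_t is defined).
t=3: T_3 = 202.37500; y_3 − T_3 = 186 − 202.37500 = -16.37500
t=7: T_7 = 159.62500; y_7 − T_7 = 143 − 159.62500 = -16.62500
t=11: T_11 = 116.62500; y_11 − T_11 = 100 − 116.62500 = -16.62500
Mean deviation: (-16.37500 + -16.62500 + -16.62500) / 3 = -16.542

-16.542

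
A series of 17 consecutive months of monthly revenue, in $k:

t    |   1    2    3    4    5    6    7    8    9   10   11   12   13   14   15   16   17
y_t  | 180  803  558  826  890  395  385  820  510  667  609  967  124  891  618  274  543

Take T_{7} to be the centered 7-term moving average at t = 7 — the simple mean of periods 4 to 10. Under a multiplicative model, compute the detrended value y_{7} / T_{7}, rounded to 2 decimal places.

Trend T_7 = (826 + 890 + 395 + 385 + 820 + 510 + 667) / 7 = 4493/7 = 641.8571
Ratio to trend: 385 / 641.8571 = 0.60

0.60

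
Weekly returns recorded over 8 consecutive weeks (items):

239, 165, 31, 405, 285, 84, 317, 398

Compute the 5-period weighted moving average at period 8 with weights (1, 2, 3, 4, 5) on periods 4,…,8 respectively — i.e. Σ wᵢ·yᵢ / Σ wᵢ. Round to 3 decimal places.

299.000

Weighted sum: 1·405 + 2·285 + 3·84 + 4·317 + 5·398 = 405 + 570 + 252 + 1268 + 1990 = 4485
Weight total: 1 + 2 + 3 + 4 + 5 = 15
WMA = 4485 / 15 = 299.000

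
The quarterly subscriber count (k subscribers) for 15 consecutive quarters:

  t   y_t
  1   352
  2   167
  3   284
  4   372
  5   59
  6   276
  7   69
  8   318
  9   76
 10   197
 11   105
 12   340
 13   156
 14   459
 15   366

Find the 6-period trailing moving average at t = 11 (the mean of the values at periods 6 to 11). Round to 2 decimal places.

173.50

Sum of periods 6–11: 276 + 69 + 318 + 76 + 197 + 105 = 1041
Divide by 6: 1041 / 6 = 173.50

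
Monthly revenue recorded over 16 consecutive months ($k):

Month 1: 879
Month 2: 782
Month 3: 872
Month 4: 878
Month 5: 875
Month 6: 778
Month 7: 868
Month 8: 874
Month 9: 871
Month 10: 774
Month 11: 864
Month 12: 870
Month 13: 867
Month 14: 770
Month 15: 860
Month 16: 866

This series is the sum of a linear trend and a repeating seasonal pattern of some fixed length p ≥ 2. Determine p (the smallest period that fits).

4

First differences y_{t+1} − y_t: -97, 90, 6, -3, -97, 90, 6, -3, -97, 90, …
The difference pattern repeats every 4 terms and not for any smaller step, so p = 4.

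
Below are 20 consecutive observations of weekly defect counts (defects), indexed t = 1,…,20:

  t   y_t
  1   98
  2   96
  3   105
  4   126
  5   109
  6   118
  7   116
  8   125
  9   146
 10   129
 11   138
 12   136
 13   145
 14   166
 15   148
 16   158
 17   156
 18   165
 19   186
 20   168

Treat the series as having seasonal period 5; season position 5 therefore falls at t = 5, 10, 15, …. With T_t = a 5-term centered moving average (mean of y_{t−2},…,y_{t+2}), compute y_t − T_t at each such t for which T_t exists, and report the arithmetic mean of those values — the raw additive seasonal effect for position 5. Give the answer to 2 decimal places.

Season position 5 occurs at t = 5, 10, 15 (where T_t is defined).
t=5: T_5 = 114.8000; y_5 − T_5 = 109 − 114.8000 = -5.8000
t=10: T_10 = 134.8000; y_10 − T_10 = 129 − 134.8000 = -5.8000
t=15: T_15 = 154.6000; y_15 − T_15 = 148 − 154.6000 = -6.6000
Mean deviation: (-5.8000 + -5.8000 + -6.6000) / 3 = -6.07

-6.07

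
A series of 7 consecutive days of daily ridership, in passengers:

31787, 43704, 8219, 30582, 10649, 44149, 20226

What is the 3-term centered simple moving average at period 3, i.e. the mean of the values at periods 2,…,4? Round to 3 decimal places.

27501.667

Sum of periods 2–4: 43704 + 8219 + 30582 = 82505
Divide by 3: 82505 / 3 = 27501.667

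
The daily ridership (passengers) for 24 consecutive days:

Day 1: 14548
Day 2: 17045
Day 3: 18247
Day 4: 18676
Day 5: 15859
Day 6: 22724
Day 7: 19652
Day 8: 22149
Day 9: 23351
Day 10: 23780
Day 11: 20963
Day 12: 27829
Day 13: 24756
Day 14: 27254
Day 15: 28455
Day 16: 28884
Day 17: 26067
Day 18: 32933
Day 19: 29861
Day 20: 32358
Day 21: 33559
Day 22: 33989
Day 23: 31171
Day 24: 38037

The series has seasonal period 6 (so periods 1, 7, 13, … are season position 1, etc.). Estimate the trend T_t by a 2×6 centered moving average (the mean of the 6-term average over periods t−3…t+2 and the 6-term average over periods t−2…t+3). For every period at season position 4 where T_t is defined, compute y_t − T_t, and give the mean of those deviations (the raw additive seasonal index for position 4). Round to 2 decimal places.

400.64

Season position 4 occurs at t = 4, 10, 16 (where T_t is defined).
t=4: T_4 = 18275.1667; y_4 − T_4 = 18676 − 18275.1667 = 400.8333
t=10: T_10 = 23379.3333; y_10 − T_10 = 23780 − 23379.3333 = 400.6667
t=16: T_16 = 28483.5833; y_16 − T_16 = 28884 − 28483.5833 = 400.4167
Mean deviation: (400.8333 + 400.6667 + 400.4167) / 3 = 400.64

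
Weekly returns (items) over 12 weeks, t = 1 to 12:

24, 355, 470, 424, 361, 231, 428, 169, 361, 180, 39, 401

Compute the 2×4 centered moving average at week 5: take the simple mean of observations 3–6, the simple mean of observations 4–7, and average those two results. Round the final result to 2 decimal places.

366.25

Sum over 3–6: 470 + 424 + 361 + 231 = 1486
Sum over 4–7: 424 + 361 + 231 + 428 = 1444
CMA at t=5 = (1486 + 1444) / (2·4) = 2930 / 8 = 366.25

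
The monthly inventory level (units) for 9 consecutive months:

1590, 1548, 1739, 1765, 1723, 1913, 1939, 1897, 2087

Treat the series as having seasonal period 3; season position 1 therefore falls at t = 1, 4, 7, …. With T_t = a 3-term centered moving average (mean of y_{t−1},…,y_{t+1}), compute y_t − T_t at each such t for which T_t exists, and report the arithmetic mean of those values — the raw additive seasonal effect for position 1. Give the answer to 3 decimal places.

22.667

Season position 1 occurs at t = 4, 7 (where T_t is defined).
t=4: T_4 = 1742.33333; y_4 − T_4 = 1765 − 1742.33333 = 22.66667
t=7: T_7 = 1916.33333; y_7 − T_7 = 1939 − 1916.33333 = 22.66667
Mean deviation: (22.66667 + 22.66667) / 2 = 22.667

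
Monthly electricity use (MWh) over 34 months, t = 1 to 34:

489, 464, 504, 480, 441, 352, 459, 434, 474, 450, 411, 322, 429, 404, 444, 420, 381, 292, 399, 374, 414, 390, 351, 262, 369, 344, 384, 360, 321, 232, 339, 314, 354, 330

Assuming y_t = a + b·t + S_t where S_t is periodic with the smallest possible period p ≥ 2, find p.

6

First differences y_{t+1} − y_t: -25, 40, -24, -39, -89, 107, -25, 40, -24, -39, -89, 107, -25, 40, …
The difference pattern repeats every 6 terms and not for any smaller step, so p = 6.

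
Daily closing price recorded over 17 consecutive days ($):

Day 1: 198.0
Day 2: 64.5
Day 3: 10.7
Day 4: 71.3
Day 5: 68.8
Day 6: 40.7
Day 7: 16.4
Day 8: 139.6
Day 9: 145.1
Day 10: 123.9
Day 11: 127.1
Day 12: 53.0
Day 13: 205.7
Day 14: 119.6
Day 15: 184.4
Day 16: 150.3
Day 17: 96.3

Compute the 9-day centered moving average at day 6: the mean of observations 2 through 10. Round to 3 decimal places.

Sum of periods 2–10: 64.5 + 10.7 + 71.3 + 68.8 + 40.7 + 16.4 + 139.6 + 145.1 + 123.9 = 681.0
Divide by 9: 681.0 / 9 = 75.667

75.667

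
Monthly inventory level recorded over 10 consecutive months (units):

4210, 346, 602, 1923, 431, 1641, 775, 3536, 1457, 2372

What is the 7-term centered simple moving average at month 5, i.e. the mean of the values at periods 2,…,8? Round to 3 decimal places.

1322.000

Sum of periods 2–8: 346 + 602 + 1923 + 431 + 1641 + 775 + 3536 = 9254
Divide by 7: 9254 / 7 = 1322.000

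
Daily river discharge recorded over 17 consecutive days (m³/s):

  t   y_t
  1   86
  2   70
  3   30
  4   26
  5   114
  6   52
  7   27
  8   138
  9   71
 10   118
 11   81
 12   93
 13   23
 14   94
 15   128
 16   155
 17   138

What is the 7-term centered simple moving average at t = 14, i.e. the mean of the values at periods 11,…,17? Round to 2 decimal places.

101.71

Sum of periods 11–17: 81 + 93 + 23 + 94 + 128 + 155 + 138 = 712
Divide by 7: 712 / 7 = 101.71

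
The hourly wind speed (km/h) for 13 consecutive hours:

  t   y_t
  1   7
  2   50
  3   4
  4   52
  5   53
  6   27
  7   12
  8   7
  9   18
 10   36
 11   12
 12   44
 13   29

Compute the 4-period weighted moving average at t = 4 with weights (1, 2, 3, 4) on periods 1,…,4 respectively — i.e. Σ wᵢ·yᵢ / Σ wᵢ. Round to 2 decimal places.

32.70

Weighted sum: 1·7 + 2·50 + 3·4 + 4·52 = 7 + 100 + 12 + 208 = 327
Weight total: 1 + 2 + 3 + 4 = 10
WMA = 327 / 10 = 32.70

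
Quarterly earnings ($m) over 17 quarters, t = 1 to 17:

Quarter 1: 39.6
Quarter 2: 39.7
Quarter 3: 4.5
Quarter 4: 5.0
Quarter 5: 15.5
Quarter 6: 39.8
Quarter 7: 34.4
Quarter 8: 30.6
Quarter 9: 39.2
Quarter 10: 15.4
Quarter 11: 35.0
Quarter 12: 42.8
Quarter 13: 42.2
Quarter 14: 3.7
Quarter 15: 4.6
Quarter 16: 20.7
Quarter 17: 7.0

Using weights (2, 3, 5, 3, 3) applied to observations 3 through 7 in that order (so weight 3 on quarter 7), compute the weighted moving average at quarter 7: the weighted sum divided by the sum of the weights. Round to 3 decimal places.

Weighted sum: 2·4.5 + 3·5.0 + 5·15.5 + 3·39.8 + 3·34.4 = 9.0 + 15.0 + 77.5 + 119.4 + 103.2 = 324.1
Weight total: 2 + 3 + 5 + 3 + 3 = 16
WMA = 324.1 / 16 = 20.256

20.256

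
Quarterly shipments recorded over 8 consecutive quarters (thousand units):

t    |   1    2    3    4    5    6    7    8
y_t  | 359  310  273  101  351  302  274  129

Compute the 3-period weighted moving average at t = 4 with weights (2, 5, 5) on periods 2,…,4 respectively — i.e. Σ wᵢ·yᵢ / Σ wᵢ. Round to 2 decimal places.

Weighted sum: 2·310 + 5·273 + 5·101 = 620 + 1365 + 505 = 2490
Weight total: 2 + 5 + 5 = 12
WMA = 2490 / 12 = 207.50

207.50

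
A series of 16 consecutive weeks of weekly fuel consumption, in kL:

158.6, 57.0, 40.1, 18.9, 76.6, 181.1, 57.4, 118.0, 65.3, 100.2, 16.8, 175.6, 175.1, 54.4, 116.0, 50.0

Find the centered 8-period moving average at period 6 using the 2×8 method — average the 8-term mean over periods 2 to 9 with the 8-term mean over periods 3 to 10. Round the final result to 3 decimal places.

79.500

Sum over 2–9: 57.0 + 40.1 + 18.9 + 76.6 + 181.1 + 57.4 + 118.0 + 65.3 = 614.4
Sum over 3–10: 40.1 + 18.9 + 76.6 + 181.1 + 57.4 + 118.0 + 65.3 + 100.2 = 657.6
CMA at t=6 = (614.4 + 657.6) / (2·8) = 1272.0 / 16 = 79.500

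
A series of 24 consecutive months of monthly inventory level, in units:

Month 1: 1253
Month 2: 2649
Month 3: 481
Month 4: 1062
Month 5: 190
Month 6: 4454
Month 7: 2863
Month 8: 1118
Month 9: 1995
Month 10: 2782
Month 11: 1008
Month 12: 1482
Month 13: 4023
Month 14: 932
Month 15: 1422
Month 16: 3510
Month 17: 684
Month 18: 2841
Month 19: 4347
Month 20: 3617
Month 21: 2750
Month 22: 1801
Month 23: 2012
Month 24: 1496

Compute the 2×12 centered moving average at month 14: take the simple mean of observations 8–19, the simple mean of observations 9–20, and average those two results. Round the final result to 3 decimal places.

2282.792

Sum over 8–19: 1118 + 1995 + 2782 + 1008 + 1482 + 4023 + 932 + 1422 + 3510 + 684 + 2841 + 4347 = 26144
Sum over 9–20: 1995 + 2782 + 1008 + 1482 + 4023 + 932 + 1422 + 3510 + 684 + 2841 + 4347 + 3617 = 28643
CMA at t=14 = (26144 + 28643) / (2·12) = 54787 / 24 = 2282.792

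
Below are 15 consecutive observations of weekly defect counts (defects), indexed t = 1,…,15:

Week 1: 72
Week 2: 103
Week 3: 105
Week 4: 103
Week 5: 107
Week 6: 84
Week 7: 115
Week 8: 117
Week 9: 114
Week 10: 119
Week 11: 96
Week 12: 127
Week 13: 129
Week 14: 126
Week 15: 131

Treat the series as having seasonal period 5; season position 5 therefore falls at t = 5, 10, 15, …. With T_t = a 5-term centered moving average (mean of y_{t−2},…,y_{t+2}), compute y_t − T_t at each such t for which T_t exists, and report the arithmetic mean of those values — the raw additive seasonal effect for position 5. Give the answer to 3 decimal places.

4.300

Season position 5 occurs at t = 5, 10 (where T_t is defined).
t=5: T_5 = 102.80000; y_5 − T_5 = 107 − 102.80000 = 4.20000
t=10: T_10 = 114.60000; y_10 − T_10 = 119 − 114.60000 = 4.40000
Mean deviation: (4.20000 + 4.40000) / 2 = 4.300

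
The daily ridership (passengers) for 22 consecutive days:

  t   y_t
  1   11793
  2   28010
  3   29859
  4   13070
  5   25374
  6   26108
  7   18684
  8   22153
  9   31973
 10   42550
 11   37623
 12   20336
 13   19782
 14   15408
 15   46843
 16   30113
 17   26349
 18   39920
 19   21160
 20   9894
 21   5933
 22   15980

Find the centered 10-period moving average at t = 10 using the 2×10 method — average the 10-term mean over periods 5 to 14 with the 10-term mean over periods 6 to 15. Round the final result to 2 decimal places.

Sum over 5–14: 25374 + 26108 + 18684 + 22153 + 31973 + 42550 + 37623 + 20336 + 19782 + 15408 = 259991
Sum over 6–15: 26108 + 18684 + 22153 + 31973 + 42550 + 37623 + 20336 + 19782 + 15408 + 46843 = 281460
CMA at t=10 = (259991 + 281460) / (2·10) = 541451 / 20 = 27072.55

27072.55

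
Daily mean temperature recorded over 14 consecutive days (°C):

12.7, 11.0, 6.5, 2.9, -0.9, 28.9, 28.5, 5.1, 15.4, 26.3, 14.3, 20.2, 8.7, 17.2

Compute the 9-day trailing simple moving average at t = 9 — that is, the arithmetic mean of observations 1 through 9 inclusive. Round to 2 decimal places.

Sum of periods 1–9: 12.7 + 11.0 + 6.5 + 2.9 + (-0.9) + 28.9 + 28.5 + 5.1 + 15.4 = 110.1
Divide by 9: 110.1 / 9 = 12.23

12.23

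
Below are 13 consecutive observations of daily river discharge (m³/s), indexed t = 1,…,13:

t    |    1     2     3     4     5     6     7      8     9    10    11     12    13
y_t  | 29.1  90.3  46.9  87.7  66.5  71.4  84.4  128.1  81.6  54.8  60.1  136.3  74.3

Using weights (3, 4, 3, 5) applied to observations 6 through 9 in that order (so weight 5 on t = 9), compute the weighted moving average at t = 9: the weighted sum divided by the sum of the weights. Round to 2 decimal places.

89.61

Weighted sum: 3·71.4 + 4·84.4 + 3·128.1 + 5·81.6 = 214.2 + 337.6 + 384.3 + 408.0 = 1344.1
Weight total: 3 + 4 + 3 + 5 = 15
WMA = 1344.1 / 15 = 89.61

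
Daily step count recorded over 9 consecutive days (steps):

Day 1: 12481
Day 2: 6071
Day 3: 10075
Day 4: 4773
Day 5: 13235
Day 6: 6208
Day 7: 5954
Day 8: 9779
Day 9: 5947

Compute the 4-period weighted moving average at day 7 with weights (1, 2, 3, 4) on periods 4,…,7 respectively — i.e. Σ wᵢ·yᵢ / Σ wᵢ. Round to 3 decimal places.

7368.300

Weighted sum: 1·4773 + 2·13235 + 3·6208 + 4·5954 = 4773 + 26470 + 18624 + 23816 = 73683
Weight total: 1 + 2 + 3 + 4 = 10
WMA = 73683 / 10 = 7368.300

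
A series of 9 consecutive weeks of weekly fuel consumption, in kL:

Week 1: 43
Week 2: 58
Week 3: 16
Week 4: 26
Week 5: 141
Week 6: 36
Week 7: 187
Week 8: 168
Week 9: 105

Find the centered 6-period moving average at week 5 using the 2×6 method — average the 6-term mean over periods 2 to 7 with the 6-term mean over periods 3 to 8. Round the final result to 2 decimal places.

86.50

Sum over 2–7: 58 + 16 + 26 + 141 + 36 + 187 = 464
Sum over 3–8: 16 + 26 + 141 + 36 + 187 + 168 = 574
CMA at t=5 = (464 + 574) / (2·6) = 1038 / 12 = 86.50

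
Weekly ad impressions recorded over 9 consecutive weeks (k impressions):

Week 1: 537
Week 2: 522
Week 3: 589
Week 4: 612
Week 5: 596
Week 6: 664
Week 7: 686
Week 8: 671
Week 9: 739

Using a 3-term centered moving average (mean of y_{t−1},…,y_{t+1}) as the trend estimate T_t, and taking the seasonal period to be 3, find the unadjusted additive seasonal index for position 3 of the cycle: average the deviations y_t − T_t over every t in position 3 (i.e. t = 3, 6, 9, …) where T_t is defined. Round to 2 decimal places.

15.00

Season position 3 occurs at t = 3, 6 (where T_t is defined).
t=3: T_3 = 574.3333; y_3 − T_3 = 589 − 574.3333 = 14.6667
t=6: T_6 = 648.6667; y_6 − T_6 = 664 − 648.6667 = 15.3333
Mean deviation: (14.6667 + 15.3333) / 2 = 15.00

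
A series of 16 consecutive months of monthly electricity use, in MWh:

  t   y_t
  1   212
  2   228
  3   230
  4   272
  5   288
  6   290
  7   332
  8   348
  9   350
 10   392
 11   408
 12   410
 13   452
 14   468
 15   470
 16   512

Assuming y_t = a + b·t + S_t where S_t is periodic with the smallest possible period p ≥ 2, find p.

First differences y_{t+1} − y_t: 16, 2, 42, 16, 2, 42, 16, 2, …
The difference pattern repeats every 3 terms and not for any smaller step, so p = 3.

3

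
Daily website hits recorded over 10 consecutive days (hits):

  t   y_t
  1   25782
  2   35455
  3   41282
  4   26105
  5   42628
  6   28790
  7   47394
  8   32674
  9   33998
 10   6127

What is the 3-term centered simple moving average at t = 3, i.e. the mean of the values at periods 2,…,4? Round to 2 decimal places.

Sum of periods 2–4: 35455 + 41282 + 26105 = 102842
Divide by 3: 102842 / 3 = 34280.67

34280.67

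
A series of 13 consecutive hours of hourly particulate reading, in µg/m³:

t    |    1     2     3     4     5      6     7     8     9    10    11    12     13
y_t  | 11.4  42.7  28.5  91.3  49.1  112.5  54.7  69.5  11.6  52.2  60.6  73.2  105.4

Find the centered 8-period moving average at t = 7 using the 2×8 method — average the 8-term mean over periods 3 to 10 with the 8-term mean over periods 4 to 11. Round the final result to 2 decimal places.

60.68

Sum over 3–10: 28.5 + 91.3 + 49.1 + 112.5 + 54.7 + 69.5 + 11.6 + 52.2 = 469.4
Sum over 4–11: 91.3 + 49.1 + 112.5 + 54.7 + 69.5 + 11.6 + 52.2 + 60.6 = 501.5
CMA at t=7 = (469.4 + 501.5) / (2·8) = 970.9 / 16 = 60.68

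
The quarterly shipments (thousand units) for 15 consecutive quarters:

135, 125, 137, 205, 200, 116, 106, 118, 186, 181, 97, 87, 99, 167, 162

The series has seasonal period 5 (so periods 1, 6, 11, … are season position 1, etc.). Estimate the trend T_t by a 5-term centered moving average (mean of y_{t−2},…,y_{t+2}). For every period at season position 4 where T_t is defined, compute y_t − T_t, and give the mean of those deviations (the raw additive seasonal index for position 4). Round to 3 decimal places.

48.400

Season position 4 occurs at t = 4, 9 (where T_t is defined).
t=4: T_4 = 156.60000; y_4 − T_4 = 205 − 156.60000 = 48.40000
t=9: T_9 = 137.60000; y_9 − T_9 = 186 − 137.60000 = 48.40000
Mean deviation: (48.40000 + 48.40000) / 2 = 48.400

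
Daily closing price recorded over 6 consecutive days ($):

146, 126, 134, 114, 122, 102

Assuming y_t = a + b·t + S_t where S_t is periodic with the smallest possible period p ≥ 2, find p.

2

First differences y_{t+1} − y_t: -20, 8, -20, 8, -20, …
The difference pattern repeats every 2 terms and not for any smaller step, so p = 2.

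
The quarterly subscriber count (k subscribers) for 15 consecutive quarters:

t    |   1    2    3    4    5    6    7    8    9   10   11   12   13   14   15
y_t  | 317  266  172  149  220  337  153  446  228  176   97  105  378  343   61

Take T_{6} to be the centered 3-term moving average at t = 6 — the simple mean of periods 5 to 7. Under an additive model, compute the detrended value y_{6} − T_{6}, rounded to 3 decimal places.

Trend T_6 = (220 + 337 + 153) / 3 = 710/3 = 236.66667
Detrended value: 337 − 236.66667 = 100.333

100.333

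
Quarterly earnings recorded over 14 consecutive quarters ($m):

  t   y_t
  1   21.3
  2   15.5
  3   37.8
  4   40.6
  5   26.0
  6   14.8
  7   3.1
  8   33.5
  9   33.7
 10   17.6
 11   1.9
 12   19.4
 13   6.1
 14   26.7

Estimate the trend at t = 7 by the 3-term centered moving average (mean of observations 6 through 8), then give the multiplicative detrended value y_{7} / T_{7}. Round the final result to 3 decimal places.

0.181

Trend T_7 = (14.8 + 3.1 + 33.5) / 3 = 51.4/3 = 17.13333
Ratio to trend: 3.1 / 17.13333 = 0.181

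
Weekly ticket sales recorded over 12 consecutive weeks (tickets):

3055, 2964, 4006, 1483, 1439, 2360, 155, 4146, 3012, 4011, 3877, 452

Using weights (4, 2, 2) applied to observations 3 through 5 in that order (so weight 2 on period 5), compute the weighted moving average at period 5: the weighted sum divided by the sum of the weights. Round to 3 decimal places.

Weighted sum: 4·4006 + 2·1483 + 2·1439 = 16024 + 2966 + 2878 = 21868
Weight total: 4 + 2 + 2 = 8
WMA = 21868 / 8 = 2733.500

2733.500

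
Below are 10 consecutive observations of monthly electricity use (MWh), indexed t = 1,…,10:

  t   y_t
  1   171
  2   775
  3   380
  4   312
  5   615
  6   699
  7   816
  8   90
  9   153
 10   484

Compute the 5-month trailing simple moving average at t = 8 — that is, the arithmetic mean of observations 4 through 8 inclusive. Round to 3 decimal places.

Sum of periods 4–8: 312 + 615 + 699 + 816 + 90 = 2532
Divide by 5: 2532 / 5 = 506.400

506.400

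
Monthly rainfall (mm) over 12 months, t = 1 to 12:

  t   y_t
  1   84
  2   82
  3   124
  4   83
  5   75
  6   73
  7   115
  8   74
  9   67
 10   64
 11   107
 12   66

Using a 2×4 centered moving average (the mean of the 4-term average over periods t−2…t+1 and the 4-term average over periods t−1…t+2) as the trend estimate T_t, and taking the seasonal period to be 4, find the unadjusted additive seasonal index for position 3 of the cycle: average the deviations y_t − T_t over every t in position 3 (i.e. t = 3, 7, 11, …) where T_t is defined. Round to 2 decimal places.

Season position 3 occurs at t = 3, 7 (where T_t is defined).
t=3: T_3 = 92.1250; y_3 − T_3 = 124 − 92.1250 = 31.8750
t=7: T_7 = 83.2500; y_7 − T_7 = 115 − 83.2500 = 31.7500
Mean deviation: (31.8750 + 31.7500) / 2 = 31.81

31.81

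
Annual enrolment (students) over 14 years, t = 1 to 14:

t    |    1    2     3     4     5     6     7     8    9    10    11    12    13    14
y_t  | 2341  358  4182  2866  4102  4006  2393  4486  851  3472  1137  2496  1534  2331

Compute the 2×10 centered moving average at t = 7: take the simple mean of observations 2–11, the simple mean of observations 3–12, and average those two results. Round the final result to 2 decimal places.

2892.20

Sum over 2–11: 358 + 4182 + 2866 + 4102 + 4006 + 2393 + 4486 + 851 + 3472 + 1137 = 27853
Sum over 3–12: 4182 + 2866 + 4102 + 4006 + 2393 + 4486 + 851 + 3472 + 1137 + 2496 = 29991
CMA at t=7 = (27853 + 29991) / (2·10) = 57844 / 20 = 2892.20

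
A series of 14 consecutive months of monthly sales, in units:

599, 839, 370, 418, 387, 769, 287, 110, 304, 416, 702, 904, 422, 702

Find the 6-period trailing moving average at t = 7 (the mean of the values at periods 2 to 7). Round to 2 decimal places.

511.67

Sum of periods 2–7: 839 + 370 + 418 + 387 + 769 + 287 = 3070
Divide by 6: 3070 / 6 = 511.67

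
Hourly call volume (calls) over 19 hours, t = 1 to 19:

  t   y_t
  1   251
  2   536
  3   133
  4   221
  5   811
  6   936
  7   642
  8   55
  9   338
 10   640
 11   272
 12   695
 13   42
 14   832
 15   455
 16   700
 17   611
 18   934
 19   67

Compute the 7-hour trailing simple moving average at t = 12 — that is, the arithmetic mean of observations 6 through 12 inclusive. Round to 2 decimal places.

Sum of periods 6–12: 936 + 642 + 55 + 338 + 640 + 272 + 695 = 3578
Divide by 7: 3578 / 7 = 511.14

511.14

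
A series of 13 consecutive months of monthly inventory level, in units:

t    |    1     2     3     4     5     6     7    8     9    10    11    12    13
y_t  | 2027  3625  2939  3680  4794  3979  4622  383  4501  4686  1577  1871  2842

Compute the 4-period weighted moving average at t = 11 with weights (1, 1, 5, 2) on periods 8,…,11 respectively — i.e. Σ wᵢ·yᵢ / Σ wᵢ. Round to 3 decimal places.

Weighted sum: 1·383 + 1·4501 + 5·4686 + 2·1577 = 383 + 4501 + 23430 + 3154 = 31468
Weight total: 1 + 1 + 5 + 2 = 9
WMA = 31468 / 9 = 3496.444

3496.444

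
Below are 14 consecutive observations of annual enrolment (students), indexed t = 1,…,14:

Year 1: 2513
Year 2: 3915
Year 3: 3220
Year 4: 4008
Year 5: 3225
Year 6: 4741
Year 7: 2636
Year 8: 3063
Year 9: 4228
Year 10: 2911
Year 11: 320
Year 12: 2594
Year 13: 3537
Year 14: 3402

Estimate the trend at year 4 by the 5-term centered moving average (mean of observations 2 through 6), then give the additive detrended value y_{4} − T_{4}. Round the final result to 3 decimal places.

Trend T_4 = (3915 + 3220 + 4008 + 3225 + 4741) / 5 = 19109/5 = 3821.80000
Detrended value: 4008 − 3821.80000 = 186.200

186.200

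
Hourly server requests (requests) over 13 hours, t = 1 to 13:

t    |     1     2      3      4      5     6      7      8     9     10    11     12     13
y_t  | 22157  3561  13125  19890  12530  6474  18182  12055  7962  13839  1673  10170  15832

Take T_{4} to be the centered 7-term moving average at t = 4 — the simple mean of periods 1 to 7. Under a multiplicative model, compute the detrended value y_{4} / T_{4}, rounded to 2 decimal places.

1.45

Trend T_4 = (22157 + 3561 + 13125 + 19890 + 12530 + 6474 + 18182) / 7 = 95919/7 = 13702.7143
Ratio to trend: 19890 / 13702.7143 = 1.45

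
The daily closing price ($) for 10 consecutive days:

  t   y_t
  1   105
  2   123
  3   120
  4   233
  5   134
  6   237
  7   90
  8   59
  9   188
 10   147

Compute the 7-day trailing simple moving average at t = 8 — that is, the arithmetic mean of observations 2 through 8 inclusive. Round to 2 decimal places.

Sum of periods 2–8: 123 + 120 + 233 + 134 + 237 + 90 + 59 = 996
Divide by 7: 996 / 7 = 142.29

142.29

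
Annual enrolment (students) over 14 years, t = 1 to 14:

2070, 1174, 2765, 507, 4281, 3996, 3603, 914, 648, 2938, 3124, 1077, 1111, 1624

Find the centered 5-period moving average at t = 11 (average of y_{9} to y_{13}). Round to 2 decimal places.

Sum of periods 9–13: 648 + 2938 + 3124 + 1077 + 1111 = 8898
Divide by 5: 8898 / 5 = 1779.60

1779.60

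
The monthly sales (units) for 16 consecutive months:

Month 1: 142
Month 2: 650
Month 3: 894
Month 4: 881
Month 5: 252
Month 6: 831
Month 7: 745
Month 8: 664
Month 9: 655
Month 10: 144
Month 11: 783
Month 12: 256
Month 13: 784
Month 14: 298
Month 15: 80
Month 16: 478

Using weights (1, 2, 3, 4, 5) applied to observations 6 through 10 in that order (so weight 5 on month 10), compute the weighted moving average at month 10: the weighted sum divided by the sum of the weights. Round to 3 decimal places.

Weighted sum: 1·831 + 2·745 + 3·664 + 4·655 + 5·144 = 831 + 1490 + 1992 + 2620 + 720 = 7653
Weight total: 1 + 2 + 3 + 4 + 5 = 15
WMA = 7653 / 15 = 510.200

510.200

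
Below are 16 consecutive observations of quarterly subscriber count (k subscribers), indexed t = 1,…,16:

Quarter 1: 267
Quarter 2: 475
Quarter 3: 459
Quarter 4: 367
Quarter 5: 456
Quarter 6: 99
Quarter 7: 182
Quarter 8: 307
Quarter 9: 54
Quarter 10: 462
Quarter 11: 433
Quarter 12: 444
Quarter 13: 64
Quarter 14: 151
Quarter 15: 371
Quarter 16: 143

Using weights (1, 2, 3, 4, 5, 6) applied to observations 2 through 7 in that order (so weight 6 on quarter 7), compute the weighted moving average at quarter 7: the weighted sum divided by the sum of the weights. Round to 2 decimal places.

Weighted sum: 1·475 + 2·459 + 3·367 + 4·456 + 5·99 + 6·182 = 475 + 918 + 1101 + 1824 + 495 + 1092 = 5905
Weight total: 1 + 2 + 3 + 4 + 5 + 6 = 21
WMA = 5905 / 21 = 281.19

281.19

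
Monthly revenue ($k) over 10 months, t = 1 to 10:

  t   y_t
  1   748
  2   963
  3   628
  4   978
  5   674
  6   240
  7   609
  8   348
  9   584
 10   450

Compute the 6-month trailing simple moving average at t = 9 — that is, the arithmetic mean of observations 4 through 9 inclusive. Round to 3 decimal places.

572.167

Sum of periods 4–9: 978 + 674 + 240 + 609 + 348 + 584 = 3433
Divide by 6: 3433 / 6 = 572.167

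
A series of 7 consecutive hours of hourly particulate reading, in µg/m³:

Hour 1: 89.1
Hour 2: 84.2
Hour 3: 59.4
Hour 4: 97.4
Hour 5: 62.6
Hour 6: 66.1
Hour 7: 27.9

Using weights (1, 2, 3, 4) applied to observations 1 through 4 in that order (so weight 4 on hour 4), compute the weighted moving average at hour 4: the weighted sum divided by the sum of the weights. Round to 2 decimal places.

Weighted sum: 1·89.1 + 2·84.2 + 3·59.4 + 4·97.4 = 89.1 + 168.4 + 178.2 + 389.6 = 825.3
Weight total: 1 + 2 + 3 + 4 = 10
WMA = 825.3 / 10 = 82.53

82.53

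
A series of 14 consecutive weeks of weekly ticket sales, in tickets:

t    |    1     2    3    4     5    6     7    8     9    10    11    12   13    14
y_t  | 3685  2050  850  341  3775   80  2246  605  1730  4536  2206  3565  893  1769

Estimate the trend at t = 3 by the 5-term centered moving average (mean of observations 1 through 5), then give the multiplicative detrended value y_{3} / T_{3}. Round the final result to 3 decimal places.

Trend T_3 = (3685 + 2050 + 850 + 341 + 3775) / 5 = 10701/5 = 2140.20000
Ratio to trend: 850 / 2140.20000 = 0.397

0.397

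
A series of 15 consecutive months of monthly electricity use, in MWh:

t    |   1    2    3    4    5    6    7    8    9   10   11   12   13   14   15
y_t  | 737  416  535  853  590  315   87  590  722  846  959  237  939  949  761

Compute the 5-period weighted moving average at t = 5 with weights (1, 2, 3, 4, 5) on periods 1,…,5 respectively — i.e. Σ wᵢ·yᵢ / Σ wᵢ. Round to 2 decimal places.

Weighted sum: 1·737 + 2·416 + 3·535 + 4·853 + 5·590 = 737 + 832 + 1605 + 3412 + 2950 = 9536
Weight total: 1 + 2 + 3 + 4 + 5 = 15
WMA = 9536 / 15 = 635.73

635.73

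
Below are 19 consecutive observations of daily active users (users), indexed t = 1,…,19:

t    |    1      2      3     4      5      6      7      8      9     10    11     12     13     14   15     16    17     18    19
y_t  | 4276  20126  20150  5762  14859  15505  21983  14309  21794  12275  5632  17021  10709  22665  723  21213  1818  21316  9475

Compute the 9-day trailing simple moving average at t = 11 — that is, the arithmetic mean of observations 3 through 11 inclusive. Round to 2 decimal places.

14696.56

Sum of periods 3–11: 20150 + 5762 + 14859 + 15505 + 21983 + 14309 + 21794 + 12275 + 5632 = 132269
Divide by 9: 132269 / 9 = 14696.56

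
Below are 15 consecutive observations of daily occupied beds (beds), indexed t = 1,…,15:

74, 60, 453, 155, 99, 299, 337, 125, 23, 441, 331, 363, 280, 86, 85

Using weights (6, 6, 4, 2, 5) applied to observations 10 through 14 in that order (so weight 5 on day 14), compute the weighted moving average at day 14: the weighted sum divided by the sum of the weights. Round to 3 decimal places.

Weighted sum: 6·441 + 6·331 + 4·363 + 2·280 + 5·86 = 2646 + 1986 + 1452 + 560 + 430 = 7074
Weight total: 6 + 6 + 4 + 2 + 5 = 23
WMA = 7074 / 23 = 307.565

307.565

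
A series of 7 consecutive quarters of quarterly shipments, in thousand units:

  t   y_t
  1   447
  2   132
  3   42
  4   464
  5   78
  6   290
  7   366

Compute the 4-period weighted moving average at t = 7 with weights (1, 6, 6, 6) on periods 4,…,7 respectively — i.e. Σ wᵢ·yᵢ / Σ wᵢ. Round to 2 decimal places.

256.21

Weighted sum: 1·464 + 6·78 + 6·290 + 6·366 = 464 + 468 + 1740 + 2196 = 4868
Weight total: 1 + 6 + 6 + 6 = 19
WMA = 4868 / 19 = 256.21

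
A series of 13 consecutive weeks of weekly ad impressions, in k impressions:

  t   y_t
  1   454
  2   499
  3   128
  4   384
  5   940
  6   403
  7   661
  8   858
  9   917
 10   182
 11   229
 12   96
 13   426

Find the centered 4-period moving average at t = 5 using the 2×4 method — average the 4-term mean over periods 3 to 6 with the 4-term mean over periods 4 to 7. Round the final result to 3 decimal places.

530.375

Sum over 3–6: 128 + 384 + 940 + 403 = 1855
Sum over 4–7: 384 + 940 + 403 + 661 = 2388
CMA at t=5 = (1855 + 2388) / (2·4) = 4243 / 8 = 530.375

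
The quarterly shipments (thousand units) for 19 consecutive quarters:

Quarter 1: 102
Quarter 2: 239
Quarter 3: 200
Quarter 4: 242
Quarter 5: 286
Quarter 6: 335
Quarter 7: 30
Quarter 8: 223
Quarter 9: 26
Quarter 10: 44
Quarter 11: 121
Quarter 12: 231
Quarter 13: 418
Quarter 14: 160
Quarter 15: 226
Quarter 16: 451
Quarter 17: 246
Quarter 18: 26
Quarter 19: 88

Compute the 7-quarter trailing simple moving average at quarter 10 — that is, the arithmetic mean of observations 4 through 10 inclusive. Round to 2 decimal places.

Sum of periods 4–10: 242 + 286 + 335 + 30 + 223 + 26 + 44 = 1186
Divide by 7: 1186 / 7 = 169.43

169.43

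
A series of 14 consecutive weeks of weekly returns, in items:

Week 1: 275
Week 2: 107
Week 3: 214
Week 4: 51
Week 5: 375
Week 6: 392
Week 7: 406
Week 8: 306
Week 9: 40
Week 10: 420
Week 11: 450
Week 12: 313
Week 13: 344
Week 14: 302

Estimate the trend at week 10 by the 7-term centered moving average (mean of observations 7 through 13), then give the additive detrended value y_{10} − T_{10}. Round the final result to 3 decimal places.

94.429

Trend T_10 = (406 + 306 + 40 + 420 + 450 + 313 + 344) / 7 = 2279/7 = 325.57143
Detrended value: 420 − 325.57143 = 94.429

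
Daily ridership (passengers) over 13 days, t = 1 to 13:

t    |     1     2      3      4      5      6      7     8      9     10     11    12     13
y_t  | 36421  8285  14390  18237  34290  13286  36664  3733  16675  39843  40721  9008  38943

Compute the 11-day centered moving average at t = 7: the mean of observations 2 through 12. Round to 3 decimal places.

21375.636

Sum of periods 2–12: 8285 + 14390 + 18237 + 34290 + 13286 + 36664 + 3733 + 16675 + 39843 + 40721 + 9008 = 235132
Divide by 11: 235132 / 11 = 21375.636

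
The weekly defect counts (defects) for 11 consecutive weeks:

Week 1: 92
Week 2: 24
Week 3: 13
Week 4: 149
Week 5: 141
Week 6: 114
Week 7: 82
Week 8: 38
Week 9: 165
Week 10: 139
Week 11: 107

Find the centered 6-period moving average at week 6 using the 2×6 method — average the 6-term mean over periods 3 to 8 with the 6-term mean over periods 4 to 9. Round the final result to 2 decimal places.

102.17

Sum over 3–8: 13 + 149 + 141 + 114 + 82 + 38 = 537
Sum over 4–9: 149 + 141 + 114 + 82 + 38 + 165 = 689
CMA at t=6 = (537 + 689) / (2·6) = 1226 / 12 = 102.17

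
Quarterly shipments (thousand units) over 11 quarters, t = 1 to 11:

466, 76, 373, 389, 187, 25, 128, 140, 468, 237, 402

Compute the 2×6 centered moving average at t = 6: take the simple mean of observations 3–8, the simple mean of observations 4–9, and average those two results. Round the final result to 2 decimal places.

Sum over 3–8: 373 + 389 + 187 + 25 + 128 + 140 = 1242
Sum over 4–9: 389 + 187 + 25 + 128 + 140 + 468 = 1337
CMA at t=6 = (1242 + 1337) / (2·6) = 2579 / 12 = 214.92

214.92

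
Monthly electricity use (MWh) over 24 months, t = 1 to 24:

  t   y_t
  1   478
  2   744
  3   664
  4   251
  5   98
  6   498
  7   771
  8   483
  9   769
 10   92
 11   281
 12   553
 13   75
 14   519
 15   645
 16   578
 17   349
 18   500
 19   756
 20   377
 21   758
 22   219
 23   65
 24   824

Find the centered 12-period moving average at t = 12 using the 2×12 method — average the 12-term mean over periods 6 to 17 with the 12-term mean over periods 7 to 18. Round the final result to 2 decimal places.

Sum over 6–17: 498 + 771 + 483 + 769 + 92 + 281 + 553 + 75 + 519 + 645 + 578 + 349 = 5613
Sum over 7–18: 771 + 483 + 769 + 92 + 281 + 553 + 75 + 519 + 645 + 578 + 349 + 500 = 5615
CMA at t=12 = (5613 + 5615) / (2·12) = 11228 / 24 = 467.83

467.83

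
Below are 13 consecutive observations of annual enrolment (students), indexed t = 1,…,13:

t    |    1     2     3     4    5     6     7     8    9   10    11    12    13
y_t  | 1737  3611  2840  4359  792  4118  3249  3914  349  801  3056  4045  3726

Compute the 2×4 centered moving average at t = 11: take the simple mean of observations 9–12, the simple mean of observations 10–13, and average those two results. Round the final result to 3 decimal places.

2484.875

Sum over 9–12: 349 + 801 + 3056 + 4045 = 8251
Sum over 10–13: 801 + 3056 + 4045 + 3726 = 11628
CMA at t=11 = (8251 + 11628) / (2·4) = 19879 / 8 = 2484.875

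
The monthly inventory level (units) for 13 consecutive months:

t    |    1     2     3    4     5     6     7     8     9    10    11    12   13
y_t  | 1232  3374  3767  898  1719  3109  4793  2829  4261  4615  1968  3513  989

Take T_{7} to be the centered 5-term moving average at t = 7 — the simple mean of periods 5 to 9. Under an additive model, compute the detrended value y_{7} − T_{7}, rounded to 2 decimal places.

Trend T_7 = (1719 + 3109 + 4793 + 2829 + 4261) / 5 = 16711/5 = 3342.2000
Detrended value: 4793 − 3342.2000 = 1450.80

1450.80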